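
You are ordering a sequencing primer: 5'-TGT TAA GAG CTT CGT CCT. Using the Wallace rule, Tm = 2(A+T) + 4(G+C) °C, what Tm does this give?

52°C

Counting bases: A=3, T=7, G=4, C=4
A+T = 10, G+C = 8
Tm = 2×10 + 4×8 = 52°C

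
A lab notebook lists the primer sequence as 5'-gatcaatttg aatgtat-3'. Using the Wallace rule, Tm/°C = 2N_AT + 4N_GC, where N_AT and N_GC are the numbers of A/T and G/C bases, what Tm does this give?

42°C

Counting bases: A=6, C=1, G=3, T=7
AT pairs contribute 13, GC pairs contribute 4.
Tm = 2(13) + 4(4) = 26 + 16 = 42°C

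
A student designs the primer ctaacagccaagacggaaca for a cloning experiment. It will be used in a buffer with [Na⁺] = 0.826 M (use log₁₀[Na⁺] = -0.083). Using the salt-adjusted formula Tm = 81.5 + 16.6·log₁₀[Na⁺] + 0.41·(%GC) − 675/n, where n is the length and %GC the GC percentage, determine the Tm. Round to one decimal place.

Length n = 20. C=6, G=4, A=9, T=1
G+C = 10, so %GC = 10/20 × 100 = 50%
Salt term: 16.6 × (-0.083) = -1.378
GC term: 0.41 × 50 = 20.5; length term: −675/20 = −33.75
Tm = 81.5 + (-1.378) + 20.5 − 33.75 = 66.872 → 66.9°C

66.9°C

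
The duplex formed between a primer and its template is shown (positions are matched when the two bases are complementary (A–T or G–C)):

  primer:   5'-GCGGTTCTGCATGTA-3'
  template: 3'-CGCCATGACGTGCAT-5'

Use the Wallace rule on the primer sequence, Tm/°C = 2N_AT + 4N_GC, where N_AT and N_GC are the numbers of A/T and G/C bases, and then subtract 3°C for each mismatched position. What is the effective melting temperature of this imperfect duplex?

Primer base counts: A=2, T=5, G=5, C=3 → A+T=7, G+C=8
Perfect-match Tm = 2(7) + 4(8) = 14 + 32 = 46°C
Mismatches (positions where the bases are not complementary): 2 (at positions 6, 12)
Effective Tm = 46 − 2×3 = 46 − 6 = 40°C

40°C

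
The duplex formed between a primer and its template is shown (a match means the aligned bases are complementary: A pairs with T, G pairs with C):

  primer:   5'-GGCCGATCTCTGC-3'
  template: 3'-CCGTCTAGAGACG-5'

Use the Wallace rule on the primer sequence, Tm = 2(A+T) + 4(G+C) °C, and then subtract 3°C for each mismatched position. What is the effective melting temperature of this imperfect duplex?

Primer base counts: A=1, T=3, G=4, C=5 → A+T=4, G+C=9
Perfect-match Tm = 2(4) + 4(9) = 8 + 36 = 44°C
Mismatches (positions where the bases are not complementary): 1 (at position 4)
Effective Tm = 44 − 1×3 = 44 − 3 = 41°C

41°C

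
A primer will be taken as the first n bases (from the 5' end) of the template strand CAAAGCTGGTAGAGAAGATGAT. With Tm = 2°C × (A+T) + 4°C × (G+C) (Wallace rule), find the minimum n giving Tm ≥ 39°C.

First 13 bases: CAAAGCTGGTAGA → Tm = 38°C (< 39°C)
First 14 bases: CAAAGCTGGTAGAG → Tm = 42°C (≥ 39°C)
Each additional base adds 2°C (A/T) or 4°C (G/C), so Tm is non-decreasing in n; n = 14 is the first length to reach 39°C.

n = 14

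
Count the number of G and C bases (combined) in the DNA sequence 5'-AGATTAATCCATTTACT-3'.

Counting bases: T=7, C=3, G=1, A=6
G+C = 1 + 3 = 4

4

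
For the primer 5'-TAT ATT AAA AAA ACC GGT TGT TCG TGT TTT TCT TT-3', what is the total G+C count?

9

A=9, G=5, T=17, C=4
G+C = 5 + 4 = 9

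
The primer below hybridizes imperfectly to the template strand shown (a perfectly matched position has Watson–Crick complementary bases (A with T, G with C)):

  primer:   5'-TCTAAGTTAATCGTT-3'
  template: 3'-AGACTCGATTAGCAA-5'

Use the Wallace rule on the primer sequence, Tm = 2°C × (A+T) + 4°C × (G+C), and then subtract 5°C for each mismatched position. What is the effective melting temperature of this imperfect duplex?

28°C

Primer base counts: A=4, T=7, G=2, C=2 → A+T=11, G+C=4
Perfect-match Tm = 2(11) + 4(4) = 22 + 16 = 38°C
Mismatches (positions where the bases are not complementary): 2 (at positions 4, 7)
Effective Tm = 38 − 2×5 = 38 − 10 = 28°C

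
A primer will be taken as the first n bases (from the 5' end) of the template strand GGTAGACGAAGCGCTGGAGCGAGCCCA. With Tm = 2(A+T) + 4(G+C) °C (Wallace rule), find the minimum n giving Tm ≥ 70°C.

First 20 bases: GGTAGACGAAGCGCTGGAGC → Tm = 66°C (< 70°C)
First 21 bases: GGTAGACGAAGCGCTGGAGCG → Tm = 70°C (≥ 70°C)
Each additional base adds 2°C (A/T) or 4°C (G/C), so Tm is non-decreasing in n; n = 21 is the first length to reach 70°C.

n = 21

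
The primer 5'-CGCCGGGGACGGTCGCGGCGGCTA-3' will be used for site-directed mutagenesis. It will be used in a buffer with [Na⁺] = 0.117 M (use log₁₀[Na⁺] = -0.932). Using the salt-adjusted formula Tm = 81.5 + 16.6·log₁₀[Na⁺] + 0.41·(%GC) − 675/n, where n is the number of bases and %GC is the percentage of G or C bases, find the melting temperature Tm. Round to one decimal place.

Length n = 24. Scanning the sequence gives A=2, G=12, T=2, C=8.
G+C = 20, so %GC = 20/24 × 100 = 83.333%
Salt term: 16.6 × (-0.932) = -15.471
GC term: 0.41 × 83.333 = 34.167; length term: −675/24 = −28.125
Tm = 81.5 + (-15.471) + 34.167 − 28.125 = 72.071 → 72.1°C

72.1°C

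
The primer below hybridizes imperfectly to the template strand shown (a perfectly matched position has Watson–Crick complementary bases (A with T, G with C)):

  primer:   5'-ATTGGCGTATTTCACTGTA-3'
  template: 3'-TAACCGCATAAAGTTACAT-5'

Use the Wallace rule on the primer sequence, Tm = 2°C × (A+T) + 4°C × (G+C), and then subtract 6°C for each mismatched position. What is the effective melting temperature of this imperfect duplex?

Primer base counts: A=4, T=8, G=4, C=3 → A+T=12, G+C=7
Perfect-match Tm = 2(12) + 4(7) = 24 + 28 = 52°C
Mismatches (positions where the bases are not complementary): 1 (at position 15)
Effective Tm = 52 − 1×6 = 52 − 6 = 46°C

46°C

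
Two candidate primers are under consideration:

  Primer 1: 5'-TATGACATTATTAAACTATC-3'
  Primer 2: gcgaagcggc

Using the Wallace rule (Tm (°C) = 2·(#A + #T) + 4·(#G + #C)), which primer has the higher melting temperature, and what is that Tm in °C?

Primer 1: A+T=16, G+C=4 → Tm = 2(16)+4(4) = 48°C
Primer 2: A+T=2, G+C=8 → Tm = 2(2)+4(8) = 36°C
48°C vs 36°C → primer 1 is higher.

Primer 1, 48°C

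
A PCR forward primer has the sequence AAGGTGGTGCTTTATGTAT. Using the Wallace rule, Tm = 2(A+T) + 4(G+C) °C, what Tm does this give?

Scanning the sequence gives T=8, C=1, A=4, G=6.
So N_AT = 12 and N_GC = 7.
Tm = 2×12 + 4×7 = 52°C

52°C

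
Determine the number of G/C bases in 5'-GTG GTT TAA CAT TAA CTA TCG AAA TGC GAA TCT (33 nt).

Counting bases: A=11, G=6, C=5, T=11
G+C = 6 + 5 = 11

11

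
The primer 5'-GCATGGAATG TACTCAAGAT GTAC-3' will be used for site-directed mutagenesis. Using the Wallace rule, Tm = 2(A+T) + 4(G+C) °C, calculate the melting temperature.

68°C

Counting bases: T=6, A=8, C=4, G=6
A+T = 14, G+C = 10
Tm = 4·10 + 2·14 = 40 + 28 = 68°C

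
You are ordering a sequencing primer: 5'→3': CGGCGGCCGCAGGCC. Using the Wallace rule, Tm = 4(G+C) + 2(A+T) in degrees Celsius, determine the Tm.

58°C

Scanning the sequence gives A=1, G=7, T=0, C=7.
So N_AT = 1 and N_GC = 14.
Tm = 2×1 + 4×14 = 58°C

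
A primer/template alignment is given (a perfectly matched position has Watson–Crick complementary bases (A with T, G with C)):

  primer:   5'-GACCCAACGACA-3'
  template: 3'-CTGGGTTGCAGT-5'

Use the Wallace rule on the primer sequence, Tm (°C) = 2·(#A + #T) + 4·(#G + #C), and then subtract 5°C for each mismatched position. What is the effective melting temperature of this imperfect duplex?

Primer base counts: A=5, T=0, G=2, C=5 → A+T=5, G+C=7
Perfect-match Tm = 2(5) + 4(7) = 10 + 28 = 38°C
Mismatches (positions where the bases are not complementary): 1 (at position 10)
Effective Tm = 38 − 1×5 = 38 − 5 = 33°C

33°C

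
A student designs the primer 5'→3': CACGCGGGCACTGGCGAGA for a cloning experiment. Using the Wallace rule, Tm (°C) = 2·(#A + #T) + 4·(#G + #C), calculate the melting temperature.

Scanning the sequence gives C=6, T=1, A=4, G=8.
A+T = 5, G+C = 14
Tm = 2×5 + 4×14 = 66°C

66°C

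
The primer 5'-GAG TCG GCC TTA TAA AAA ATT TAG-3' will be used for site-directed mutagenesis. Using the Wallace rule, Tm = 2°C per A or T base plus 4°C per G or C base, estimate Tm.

64°C

Base counts: G=5, C=3, T=7, A=9
AT pairs contribute 16, GC pairs contribute 8.
Tm = 4·8 + 2·16 = 32 + 32 = 64°C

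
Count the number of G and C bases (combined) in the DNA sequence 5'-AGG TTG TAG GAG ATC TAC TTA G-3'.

9

G=7, T=7, C=2, A=6
G+C = 7 + 2 = 9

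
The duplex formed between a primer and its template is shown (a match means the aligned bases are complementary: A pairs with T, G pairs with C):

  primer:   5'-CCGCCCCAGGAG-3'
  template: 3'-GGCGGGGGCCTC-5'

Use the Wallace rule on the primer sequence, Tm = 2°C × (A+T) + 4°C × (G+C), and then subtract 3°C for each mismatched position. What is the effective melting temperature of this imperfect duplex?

41°C

Primer base counts: A=2, T=0, G=4, C=6 → A+T=2, G+C=10
Perfect-match Tm = 2(2) + 4(10) = 4 + 40 = 44°C
Mismatches (positions where the bases are not complementary): 1 (at position 8)
Effective Tm = 44 − 1×3 = 44 − 3 = 41°C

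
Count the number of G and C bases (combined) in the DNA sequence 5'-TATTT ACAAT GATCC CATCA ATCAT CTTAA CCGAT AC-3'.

12

Counting bases: T=12, A=13, G=2, C=10
Total G or C: 2 + 10 = 12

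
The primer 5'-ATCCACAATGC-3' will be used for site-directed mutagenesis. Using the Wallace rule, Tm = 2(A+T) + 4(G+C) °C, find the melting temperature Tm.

Scanning the sequence gives G=1, C=4, T=2, A=4.
So N_AT = 6 and N_GC = 5.
Tm = 2(6) + 4(5) = 12 + 20 = 32°C

32°C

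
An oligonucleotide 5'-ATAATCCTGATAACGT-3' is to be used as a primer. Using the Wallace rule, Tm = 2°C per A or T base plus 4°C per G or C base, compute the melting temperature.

Counting bases: G=2, A=6, C=3, T=5
AT pairs contribute 11, GC pairs contribute 5.
Tm = 4·5 + 2·11 = 20 + 22 = 42°C

42°C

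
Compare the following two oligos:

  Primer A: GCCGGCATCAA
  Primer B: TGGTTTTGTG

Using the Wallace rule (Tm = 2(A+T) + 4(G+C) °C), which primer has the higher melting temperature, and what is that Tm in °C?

Primer A, 36°C

Primer A: A+T=4, G+C=7 → Tm = 2(4)+4(7) = 36°C
Primer B: A+T=6, G+C=4 → Tm = 2(6)+4(4) = 28°C
36°C vs 28°C → primer A is higher.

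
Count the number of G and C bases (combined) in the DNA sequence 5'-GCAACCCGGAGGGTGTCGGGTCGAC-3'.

18

Scanning the sequence gives A=4, T=3, G=11, C=7.
Total G or C: 11 + 7 = 18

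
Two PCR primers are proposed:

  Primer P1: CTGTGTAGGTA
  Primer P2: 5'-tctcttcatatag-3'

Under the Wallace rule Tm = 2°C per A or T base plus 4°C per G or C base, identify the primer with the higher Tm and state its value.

Primer P2, 34°C

Primer P1: A+T=6, G+C=5 → Tm = 2(6)+4(5) = 32°C
Primer P2: A+T=9, G+C=4 → Tm = 2(9)+4(4) = 34°C
32°C vs 34°C → primer P2 is higher.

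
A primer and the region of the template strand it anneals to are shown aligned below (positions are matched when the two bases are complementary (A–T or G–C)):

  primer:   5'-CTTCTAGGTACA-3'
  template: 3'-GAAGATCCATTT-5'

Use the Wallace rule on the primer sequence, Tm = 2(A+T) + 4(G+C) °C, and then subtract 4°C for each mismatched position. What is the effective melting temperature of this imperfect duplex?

30°C

Primer base counts: A=3, T=4, G=2, C=3 → A+T=7, G+C=5
Perfect-match Tm = 2(7) + 4(5) = 14 + 20 = 34°C
Mismatches (positions where the bases are not complementary): 1 (at position 11)
Effective Tm = 34 − 1×4 = 34 − 4 = 30°C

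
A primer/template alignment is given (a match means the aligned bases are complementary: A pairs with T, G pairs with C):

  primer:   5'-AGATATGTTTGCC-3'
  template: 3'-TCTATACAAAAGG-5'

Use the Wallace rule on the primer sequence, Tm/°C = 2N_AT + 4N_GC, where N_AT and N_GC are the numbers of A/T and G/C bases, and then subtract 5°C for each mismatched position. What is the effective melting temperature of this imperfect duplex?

Primer base counts: A=3, T=5, G=3, C=2 → A+T=8, G+C=5
Perfect-match Tm = 2(8) + 4(5) = 16 + 20 = 36°C
Mismatches (positions where the bases are not complementary): 1 (at position 11)
Effective Tm = 36 − 1×5 = 36 − 5 = 31°C

31°C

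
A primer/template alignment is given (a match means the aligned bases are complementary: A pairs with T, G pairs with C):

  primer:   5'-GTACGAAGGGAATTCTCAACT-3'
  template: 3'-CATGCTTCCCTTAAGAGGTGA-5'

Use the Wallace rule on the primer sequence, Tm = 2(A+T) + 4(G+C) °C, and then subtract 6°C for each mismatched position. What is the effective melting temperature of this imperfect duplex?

Primer base counts: A=7, T=5, G=5, C=4 → A+T=12, G+C=9
Perfect-match Tm = 2(12) + 4(9) = 24 + 36 = 60°C
Mismatches (positions where the bases are not complementary): 1 (at position 18)
Effective Tm = 60 − 1×6 = 60 − 6 = 54°C

54°C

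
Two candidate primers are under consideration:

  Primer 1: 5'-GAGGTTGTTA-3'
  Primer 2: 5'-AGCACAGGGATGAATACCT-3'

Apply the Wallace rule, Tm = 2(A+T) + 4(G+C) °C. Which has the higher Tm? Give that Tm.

Primer 1: A+T=6, G+C=4 → Tm = 2(6)+4(4) = 28°C
Primer 2: A+T=10, G+C=9 → Tm = 2(10)+4(9) = 56°C
28°C vs 56°C → primer 2 is higher.

Primer 2, 56°C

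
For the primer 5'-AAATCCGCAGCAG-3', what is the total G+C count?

C=4, G=3, T=1, A=5
Total G or C: 3 + 4 = 7

7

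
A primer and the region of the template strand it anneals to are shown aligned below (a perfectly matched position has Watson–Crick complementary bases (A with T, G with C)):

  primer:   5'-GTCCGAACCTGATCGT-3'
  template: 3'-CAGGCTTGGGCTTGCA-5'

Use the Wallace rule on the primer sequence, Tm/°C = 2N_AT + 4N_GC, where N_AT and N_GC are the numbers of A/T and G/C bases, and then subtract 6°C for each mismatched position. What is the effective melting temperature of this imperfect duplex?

38°C

Primer base counts: A=3, T=4, G=4, C=5 → A+T=7, G+C=9
Perfect-match Tm = 2(7) + 4(9) = 14 + 36 = 50°C
Mismatches (positions where the bases are not complementary): 2 (at positions 10, 13)
Effective Tm = 50 − 2×6 = 50 − 12 = 38°C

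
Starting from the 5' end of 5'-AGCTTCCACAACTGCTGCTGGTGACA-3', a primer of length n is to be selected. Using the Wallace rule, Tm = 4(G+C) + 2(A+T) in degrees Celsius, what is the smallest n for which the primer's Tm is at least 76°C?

n = 25

First 24 bases: AGCTTCCACAACTGCTGCTGGTGA → Tm = 74°C (< 76°C)
First 25 bases: AGCTTCCACAACTGCTGCTGGTGAC → Tm = 78°C (≥ 76°C)
Since every base adds ≥2°C, Tm only increases with n, so the threshold is first crossed at n = 25.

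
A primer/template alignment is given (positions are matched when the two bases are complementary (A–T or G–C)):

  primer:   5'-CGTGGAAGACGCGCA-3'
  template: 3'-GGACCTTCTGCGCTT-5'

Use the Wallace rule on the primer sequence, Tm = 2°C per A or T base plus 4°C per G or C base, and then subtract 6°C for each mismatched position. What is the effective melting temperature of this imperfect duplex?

38°C

Primer base counts: A=4, T=1, G=6, C=4 → A+T=5, G+C=10
Perfect-match Tm = 2(5) + 4(10) = 10 + 40 = 50°C
Mismatches (positions where the bases are not complementary): 2 (at positions 2, 14)
Effective Tm = 50 − 2×6 = 50 − 12 = 38°C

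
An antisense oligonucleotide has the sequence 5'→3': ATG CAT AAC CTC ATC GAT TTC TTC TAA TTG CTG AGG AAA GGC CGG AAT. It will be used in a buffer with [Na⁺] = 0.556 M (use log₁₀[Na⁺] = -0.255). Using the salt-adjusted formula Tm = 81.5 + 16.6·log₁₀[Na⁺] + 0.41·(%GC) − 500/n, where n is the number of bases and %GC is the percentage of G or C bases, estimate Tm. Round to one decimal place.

Length n = 48. T=14, C=10, G=10, A=14
G+C = 20, so %GC = 20/48 × 100 = 41.667%
Salt term: 16.6 × (-0.255) = -4.233
GC term: 0.41 × 41.667 = 17.083; length term: −500/48 = −10.417
Tm = 81.5 + (-4.233) + 17.083 − 10.417 = 83.933 → 83.9°C

83.9°C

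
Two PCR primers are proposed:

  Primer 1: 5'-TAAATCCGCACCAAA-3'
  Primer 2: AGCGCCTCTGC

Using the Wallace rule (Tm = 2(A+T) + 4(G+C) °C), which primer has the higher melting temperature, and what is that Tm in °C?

Primer 1: A+T=9, G+C=6 → Tm = 2(9)+4(6) = 42°C
Primer 2: A+T=3, G+C=8 → Tm = 2(3)+4(8) = 38°C
42°C vs 38°C → primer 1 is higher.

Primer 1, 42°C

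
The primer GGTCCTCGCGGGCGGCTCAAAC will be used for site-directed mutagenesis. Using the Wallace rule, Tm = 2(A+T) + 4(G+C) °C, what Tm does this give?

76°C

Counting bases: A=3, T=3, C=8, G=8
AT pairs contribute 6, GC pairs contribute 16.
Tm = 2×6 + 4×16 = 76°C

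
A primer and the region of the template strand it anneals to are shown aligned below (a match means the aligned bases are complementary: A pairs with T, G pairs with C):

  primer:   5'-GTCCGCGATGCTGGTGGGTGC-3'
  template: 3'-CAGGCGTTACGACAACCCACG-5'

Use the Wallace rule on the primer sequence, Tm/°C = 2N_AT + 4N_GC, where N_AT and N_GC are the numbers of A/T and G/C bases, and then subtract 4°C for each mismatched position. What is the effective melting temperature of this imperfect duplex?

Primer base counts: A=1, T=5, G=10, C=5 → A+T=6, G+C=15
Perfect-match Tm = 2(6) + 4(15) = 12 + 60 = 72°C
Mismatches (positions where the bases are not complementary): 2 (at positions 7, 14)
Effective Tm = 72 − 2×4 = 72 − 8 = 64°C

64°C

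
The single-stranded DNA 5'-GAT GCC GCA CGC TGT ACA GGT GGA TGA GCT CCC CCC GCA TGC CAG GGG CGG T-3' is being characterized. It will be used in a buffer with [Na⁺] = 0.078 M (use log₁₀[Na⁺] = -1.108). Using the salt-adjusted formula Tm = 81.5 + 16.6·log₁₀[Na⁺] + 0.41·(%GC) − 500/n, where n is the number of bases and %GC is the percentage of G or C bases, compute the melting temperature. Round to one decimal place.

81.9°C

Length n = 52. A=8, G=19, T=8, C=17
G+C = 36, so %GC = 36/52 × 100 = 69.231%
Salt term: 16.6 × (-1.108) = -18.393
GC term: 0.41 × 69.231 = 28.385; length term: −500/52 = −9.615
Tm = 81.5 + (-18.393) + 28.385 − 9.615 = 81.877 → 81.9°C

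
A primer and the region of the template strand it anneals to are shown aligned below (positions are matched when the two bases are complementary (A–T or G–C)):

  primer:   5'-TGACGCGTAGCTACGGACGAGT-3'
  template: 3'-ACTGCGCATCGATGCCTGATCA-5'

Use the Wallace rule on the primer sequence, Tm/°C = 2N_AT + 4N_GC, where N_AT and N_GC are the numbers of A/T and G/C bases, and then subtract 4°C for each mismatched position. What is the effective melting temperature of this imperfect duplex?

66°C

Primer base counts: A=5, T=4, G=8, C=5 → A+T=9, G+C=13
Perfect-match Tm = 2(9) + 4(13) = 18 + 52 = 70°C
Mismatches (positions where the bases are not complementary): 1 (at position 19)
Effective Tm = 70 − 1×4 = 70 − 4 = 66°C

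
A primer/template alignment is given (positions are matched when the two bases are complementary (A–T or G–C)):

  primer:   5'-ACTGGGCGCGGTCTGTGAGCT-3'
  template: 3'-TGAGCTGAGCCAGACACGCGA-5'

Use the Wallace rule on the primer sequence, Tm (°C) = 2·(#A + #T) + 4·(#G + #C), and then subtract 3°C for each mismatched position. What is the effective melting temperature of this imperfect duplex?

Primer base counts: A=2, T=5, G=9, C=5 → A+T=7, G+C=14
Perfect-match Tm = 2(7) + 4(14) = 14 + 56 = 70°C
Mismatches (positions where the bases are not complementary): 4 (at positions 4, 6, 8, 18)
Effective Tm = 70 − 4×3 = 70 − 12 = 58°C

58°C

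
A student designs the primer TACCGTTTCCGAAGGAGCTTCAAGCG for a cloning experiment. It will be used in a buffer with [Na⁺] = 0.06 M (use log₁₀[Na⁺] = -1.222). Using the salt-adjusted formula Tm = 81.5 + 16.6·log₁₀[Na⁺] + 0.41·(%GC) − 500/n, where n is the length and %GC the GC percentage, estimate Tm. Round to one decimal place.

64.1°C

Length n = 26. C=7, T=6, G=7, A=6
G+C = 14, so %GC = 14/26 × 100 = 53.846%
Salt term: 16.6 × (-1.222) = -20.285
GC term: 0.41 × 53.846 = 22.077; length term: −500/26 = −19.231
Tm = 81.5 + (-20.285) + 22.077 − 19.231 = 64.061 → 64.1°C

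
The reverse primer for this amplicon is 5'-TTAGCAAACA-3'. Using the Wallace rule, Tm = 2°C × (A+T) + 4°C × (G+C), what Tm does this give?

26°C

T=2, A=5, G=1, C=2
So N_AT = 7 and N_GC = 3.
Tm = 2(7) + 4(3) = 14 + 12 = 26°C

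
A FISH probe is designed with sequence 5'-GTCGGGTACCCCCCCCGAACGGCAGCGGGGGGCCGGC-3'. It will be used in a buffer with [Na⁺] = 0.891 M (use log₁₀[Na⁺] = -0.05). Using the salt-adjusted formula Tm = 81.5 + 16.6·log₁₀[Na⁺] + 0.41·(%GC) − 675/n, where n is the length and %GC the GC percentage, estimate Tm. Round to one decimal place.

Length n = 37. Counting bases: A=4, C=15, G=16, T=2
G+C = 31, so %GC = 31/37 × 100 = 83.784%
Salt term: 16.6 × (-0.05) = -0.83
GC term: 0.41 × 83.784 = 34.351; length term: −675/37 = −18.243
Tm = 81.5 + (-0.83) + 34.351 − 18.243 = 96.778 → 96.8°C

96.8°C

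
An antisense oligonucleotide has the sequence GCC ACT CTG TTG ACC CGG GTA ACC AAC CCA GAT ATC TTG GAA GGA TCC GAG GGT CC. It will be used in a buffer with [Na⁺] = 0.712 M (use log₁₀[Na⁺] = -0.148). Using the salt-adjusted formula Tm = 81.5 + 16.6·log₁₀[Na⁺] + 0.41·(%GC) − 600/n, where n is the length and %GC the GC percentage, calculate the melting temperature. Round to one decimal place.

91.8°C

Length n = 56. Base counts: A=13, C=17, T=11, G=15
G+C = 32, so %GC = 32/56 × 100 = 57.143%
Salt term: 16.6 × (-0.148) = -2.457
GC term: 0.41 × 57.143 = 23.429; length term: −600/56 = −10.714
Tm = 81.5 + (-2.457) + 23.429 − 10.714 = 91.758 → 91.8°C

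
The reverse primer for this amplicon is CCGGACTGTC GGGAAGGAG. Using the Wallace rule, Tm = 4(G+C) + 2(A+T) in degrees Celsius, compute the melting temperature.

Base counts: C=4, T=2, A=4, G=9
So N_AT = 6 and N_GC = 13.
Tm = 2(6) + 4(13) = 12 + 52 = 64°C

64°C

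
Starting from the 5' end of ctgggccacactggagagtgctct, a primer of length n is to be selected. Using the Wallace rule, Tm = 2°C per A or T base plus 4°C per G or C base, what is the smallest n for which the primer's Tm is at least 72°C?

n = 22

First 21 bases: CTGGGCCACACTGGAGAGTGC → Tm = 70°C (< 72°C)
First 22 bases: CTGGGCCACACTGGAGAGTGCT → Tm = 72°C (≥ 72°C)
Since every base adds ≥2°C, Tm only increases with n, so the threshold is first crossed at n = 22.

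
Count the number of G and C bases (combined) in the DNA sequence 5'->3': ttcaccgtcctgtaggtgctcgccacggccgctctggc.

26

A=3, T=9, G=11, C=15
G+C = 11 + 15 = 26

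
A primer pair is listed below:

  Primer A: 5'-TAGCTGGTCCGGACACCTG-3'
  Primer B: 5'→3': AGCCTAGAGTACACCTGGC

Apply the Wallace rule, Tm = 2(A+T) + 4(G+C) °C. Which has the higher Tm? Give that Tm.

Primer A: A+T=7, G+C=12 → Tm = 2(7)+4(12) = 62°C
Primer B: A+T=8, G+C=11 → Tm = 2(8)+4(11) = 60°C
62°C vs 60°C → primer A is higher.

Primer A, 62°C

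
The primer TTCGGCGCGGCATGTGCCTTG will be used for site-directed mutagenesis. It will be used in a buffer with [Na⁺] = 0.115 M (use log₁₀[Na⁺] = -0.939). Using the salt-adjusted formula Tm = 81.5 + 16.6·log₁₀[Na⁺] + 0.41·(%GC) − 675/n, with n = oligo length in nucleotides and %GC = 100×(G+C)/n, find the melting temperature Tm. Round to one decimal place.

Length n = 21. Counting bases: C=6, G=8, T=6, A=1
G+C = 14, so %GC = 14/21 × 100 = 66.667%
Salt term: 16.6 × (-0.939) = -15.587
GC term: 0.41 × 66.667 = 27.333; length term: −675/21 = −32.143
Tm = 81.5 + (-15.587) + 27.333 − 32.143 = 61.103 → 61.1°C

61.1°C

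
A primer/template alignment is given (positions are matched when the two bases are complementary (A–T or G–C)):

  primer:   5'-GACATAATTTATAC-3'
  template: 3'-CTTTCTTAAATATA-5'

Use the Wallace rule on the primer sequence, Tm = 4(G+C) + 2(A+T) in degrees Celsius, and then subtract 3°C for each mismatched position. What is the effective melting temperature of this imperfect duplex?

25°C

Primer base counts: A=6, T=5, G=1, C=2 → A+T=11, G+C=3
Perfect-match Tm = 2(11) + 4(3) = 22 + 12 = 34°C
Mismatches (positions where the bases are not complementary): 3 (at positions 3, 5, 14)
Effective Tm = 34 − 3×3 = 34 − 9 = 25°C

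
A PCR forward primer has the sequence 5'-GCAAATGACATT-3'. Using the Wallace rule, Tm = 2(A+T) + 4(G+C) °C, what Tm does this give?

32°C

Counting bases: A=5, G=2, C=2, T=3
AT pairs contribute 8, GC pairs contribute 4.
Tm = 4·4 + 2·8 = 16 + 16 = 32°C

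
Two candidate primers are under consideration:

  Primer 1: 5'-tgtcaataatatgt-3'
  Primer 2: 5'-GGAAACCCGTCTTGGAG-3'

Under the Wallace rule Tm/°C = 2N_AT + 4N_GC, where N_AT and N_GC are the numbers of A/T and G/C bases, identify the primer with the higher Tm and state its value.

Primer 1: A+T=11, G+C=3 → Tm = 2(11)+4(3) = 34°C
Primer 2: A+T=7, G+C=10 → Tm = 2(7)+4(10) = 54°C
34°C vs 54°C → primer 2 is higher.

Primer 2, 54°C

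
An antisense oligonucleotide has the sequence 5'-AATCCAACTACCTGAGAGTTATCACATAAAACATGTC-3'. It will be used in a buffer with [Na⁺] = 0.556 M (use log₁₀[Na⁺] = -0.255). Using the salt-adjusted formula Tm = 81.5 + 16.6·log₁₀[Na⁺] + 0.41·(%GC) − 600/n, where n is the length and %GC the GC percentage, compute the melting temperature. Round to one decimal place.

75.5°C

Length n = 37. Counting bases: G=4, T=9, A=15, C=9
G+C = 13, so %GC = 13/37 × 100 = 35.135%
Salt term: 16.6 × (-0.255) = -4.233
GC term: 0.41 × 35.135 = 14.405; length term: −600/37 = −16.216
Tm = 81.5 + (-4.233) + 14.405 − 16.216 = 75.456 → 75.5°C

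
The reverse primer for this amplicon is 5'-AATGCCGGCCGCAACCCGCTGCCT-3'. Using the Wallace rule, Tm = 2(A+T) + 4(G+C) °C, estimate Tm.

A=4, C=11, T=3, G=6
A+T = 7, G+C = 17
Tm = 4·17 + 2·7 = 68 + 14 = 82°C

82°C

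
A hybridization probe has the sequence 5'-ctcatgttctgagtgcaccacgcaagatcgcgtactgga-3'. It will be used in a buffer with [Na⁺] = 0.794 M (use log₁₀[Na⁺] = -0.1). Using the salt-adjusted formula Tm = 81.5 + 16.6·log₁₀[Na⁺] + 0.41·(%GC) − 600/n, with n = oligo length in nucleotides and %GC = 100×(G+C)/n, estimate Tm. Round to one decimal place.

86.5°C

Length n = 39. A=9, G=10, T=9, C=11
G+C = 21, so %GC = 21/39 × 100 = 53.846%
Salt term: 16.6 × (-0.1) = -1.66
GC term: 0.41 × 53.846 = 22.077; length term: −600/39 = −15.385
Tm = 81.5 + (-1.66) + 22.077 − 15.385 = 86.532 → 86.5°C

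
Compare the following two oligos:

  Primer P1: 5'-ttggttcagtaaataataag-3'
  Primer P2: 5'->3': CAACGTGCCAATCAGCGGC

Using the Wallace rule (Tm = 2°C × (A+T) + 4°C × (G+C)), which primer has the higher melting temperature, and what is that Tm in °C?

Primer P1: A+T=15, G+C=5 → Tm = 2(15)+4(5) = 50°C
Primer P2: A+T=7, G+C=12 → Tm = 2(7)+4(12) = 62°C
50°C vs 62°C → primer P2 is higher.

Primer P2, 62°C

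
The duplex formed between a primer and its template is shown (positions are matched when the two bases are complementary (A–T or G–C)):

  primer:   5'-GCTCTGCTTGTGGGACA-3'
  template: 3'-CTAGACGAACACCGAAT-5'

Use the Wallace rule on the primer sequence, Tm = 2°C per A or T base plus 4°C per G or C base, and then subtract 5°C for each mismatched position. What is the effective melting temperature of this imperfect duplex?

34°C

Primer base counts: A=2, T=5, G=6, C=4 → A+T=7, G+C=10
Perfect-match Tm = 2(7) + 4(10) = 14 + 40 = 54°C
Mismatches (positions where the bases are not complementary): 4 (at positions 2, 14, 15, 16)
Effective Tm = 54 − 4×5 = 54 − 20 = 34°C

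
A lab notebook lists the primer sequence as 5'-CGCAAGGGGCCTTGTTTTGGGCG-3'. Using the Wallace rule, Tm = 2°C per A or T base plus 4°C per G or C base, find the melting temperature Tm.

76°C

Base counts: G=10, A=2, T=6, C=5
AT pairs contribute 8, GC pairs contribute 15.
Tm = 4·15 + 2·8 = 60 + 16 = 76°C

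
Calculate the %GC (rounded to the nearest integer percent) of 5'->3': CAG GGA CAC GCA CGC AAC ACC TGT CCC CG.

69%

Base counts: C=13, G=7, T=2, A=7
G+C = 7 + 13 = 20 out of 29 bases
%GC = 20/29 × 100 = 68.97% ≈ 69%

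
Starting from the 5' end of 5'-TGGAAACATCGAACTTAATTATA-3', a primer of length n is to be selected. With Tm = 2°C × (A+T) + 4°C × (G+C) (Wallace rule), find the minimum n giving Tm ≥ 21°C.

n = 8

First 7 bases: TGGAAAC → Tm = 20°C (< 21°C)
First 8 bases: TGGAAACA → Tm = 22°C (≥ 21°C)
Since every base adds ≥2°C, Tm only increases with n, so the threshold is first crossed at n = 8.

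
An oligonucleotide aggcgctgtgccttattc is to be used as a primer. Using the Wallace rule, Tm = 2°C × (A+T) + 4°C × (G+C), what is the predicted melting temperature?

C=5, T=6, G=5, A=2
A+T = 8, G+C = 10
Tm = 2(8) + 4(10) = 16 + 40 = 56°C

56°C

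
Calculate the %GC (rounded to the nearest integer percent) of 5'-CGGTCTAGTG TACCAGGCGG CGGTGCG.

70%

Base counts: C=7, G=12, T=5, A=3
G+C = 12 + 7 = 19 out of 27 bases
%GC = 19/27 × 100 = 70.37% ≈ 70%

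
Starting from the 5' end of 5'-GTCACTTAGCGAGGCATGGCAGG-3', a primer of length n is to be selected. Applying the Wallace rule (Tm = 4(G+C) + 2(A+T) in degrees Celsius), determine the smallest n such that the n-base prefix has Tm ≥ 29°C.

n = 10

First 9 bases: GTCACTTAG → Tm = 26°C (< 29°C)
First 10 bases: GTCACTTAGC → Tm = 30°C (≥ 29°C)
Since every base adds ≥2°C, Tm only increases with n, so the threshold is first crossed at n = 10.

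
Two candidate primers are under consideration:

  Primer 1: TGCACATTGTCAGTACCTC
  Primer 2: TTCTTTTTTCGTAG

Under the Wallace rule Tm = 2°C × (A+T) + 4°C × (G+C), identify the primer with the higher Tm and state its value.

Primer 1, 56°C

Primer 1: A+T=10, G+C=9 → Tm = 2(10)+4(9) = 56°C
Primer 2: A+T=10, G+C=4 → Tm = 2(10)+4(4) = 36°C
56°C vs 36°C → primer 1 is higher.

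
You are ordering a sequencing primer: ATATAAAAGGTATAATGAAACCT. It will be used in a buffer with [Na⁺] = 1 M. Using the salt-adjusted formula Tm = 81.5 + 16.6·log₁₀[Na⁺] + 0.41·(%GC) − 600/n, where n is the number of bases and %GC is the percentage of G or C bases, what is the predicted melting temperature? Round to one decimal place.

64.3°C

Length n = 23. G=3, T=6, C=2, A=12
G+C = 5, so %GC = 5/23 × 100 = 21.739%
Salt term: 16.6 × (0) = 0
GC term: 0.41 × 21.739 = 8.913; length term: −600/23 = −26.087
Tm = 81.5 + (0) + 8.913 − 26.087 = 64.326 → 64.3°C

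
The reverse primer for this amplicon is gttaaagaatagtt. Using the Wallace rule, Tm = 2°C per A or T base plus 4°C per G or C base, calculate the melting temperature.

34°C

Scanning the sequence gives G=3, A=6, T=5, C=0.
So N_AT = 11 and N_GC = 3.
Tm = 2×11 + 4×3 = 34°C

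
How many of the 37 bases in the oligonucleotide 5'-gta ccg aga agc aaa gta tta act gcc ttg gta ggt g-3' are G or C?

17

A=11, C=6, G=11, T=9
Total G or C: 11 + 6 = 17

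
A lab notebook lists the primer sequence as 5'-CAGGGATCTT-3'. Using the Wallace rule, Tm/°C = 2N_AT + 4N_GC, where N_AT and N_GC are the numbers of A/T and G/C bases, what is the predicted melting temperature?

G=3, T=3, A=2, C=2
So N_AT = 5 and N_GC = 5.
Tm = 4·5 + 2·5 = 20 + 10 = 30°C

30°C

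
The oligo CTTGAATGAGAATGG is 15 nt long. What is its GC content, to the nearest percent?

40%

Scanning the sequence gives G=5, C=1, A=5, T=4.
G+C = 5 + 1 = 6 out of 15 bases
%GC = 6/15 × 100 = 40% ≈ 40%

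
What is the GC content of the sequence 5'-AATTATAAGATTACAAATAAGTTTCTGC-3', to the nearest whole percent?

Counting bases: A=12, G=3, T=10, C=3
G+C = 3 + 3 = 6 out of 28 bases
%GC = 6/28 × 100 = 21.43% ≈ 21%

21%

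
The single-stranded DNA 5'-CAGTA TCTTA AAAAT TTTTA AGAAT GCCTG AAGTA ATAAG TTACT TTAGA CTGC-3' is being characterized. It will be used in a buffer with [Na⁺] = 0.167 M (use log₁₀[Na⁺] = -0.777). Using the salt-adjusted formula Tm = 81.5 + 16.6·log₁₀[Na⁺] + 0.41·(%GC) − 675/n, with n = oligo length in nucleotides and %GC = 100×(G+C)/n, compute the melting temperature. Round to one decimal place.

Length n = 54. Scanning the sequence gives A=20, C=7, T=19, G=8.
G+C = 15, so %GC = 15/54 × 100 = 27.778%
Salt term: 16.6 × (-0.777) = -12.898
GC term: 0.41 × 27.778 = 11.389; length term: −675/54 = −12.5
Tm = 81.5 + (-12.898) + 11.389 − 12.5 = 67.491 → 67.5°C

67.5°C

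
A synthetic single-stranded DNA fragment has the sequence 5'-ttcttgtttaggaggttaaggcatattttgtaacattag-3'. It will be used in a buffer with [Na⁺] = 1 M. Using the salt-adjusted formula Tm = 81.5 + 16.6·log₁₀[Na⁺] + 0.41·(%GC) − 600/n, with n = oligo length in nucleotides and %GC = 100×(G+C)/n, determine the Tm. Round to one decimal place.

78.7°C

Length n = 39. Counting bases: G=9, C=3, T=17, A=10
G+C = 12, so %GC = 12/39 × 100 = 30.769%
Salt term: 16.6 × (0) = 0
GC term: 0.41 × 30.769 = 12.615; length term: −600/39 = −15.385
Tm = 81.5 + (0) + 12.615 − 15.385 = 78.73 → 78.7°C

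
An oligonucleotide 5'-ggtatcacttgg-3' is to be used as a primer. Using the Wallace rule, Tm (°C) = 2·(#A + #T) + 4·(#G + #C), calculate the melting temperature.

36°C

Base counts: G=4, A=2, C=2, T=4
A+T = 6, G+C = 6
Tm = 4·6 + 2·6 = 24 + 12 = 36°C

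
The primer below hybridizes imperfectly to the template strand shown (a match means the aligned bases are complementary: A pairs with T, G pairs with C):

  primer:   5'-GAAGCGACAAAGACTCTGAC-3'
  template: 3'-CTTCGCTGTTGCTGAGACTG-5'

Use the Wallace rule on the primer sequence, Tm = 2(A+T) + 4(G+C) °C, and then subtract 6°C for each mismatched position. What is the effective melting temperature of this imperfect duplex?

Primer base counts: A=8, T=2, G=5, C=5 → A+T=10, G+C=10
Perfect-match Tm = 2(10) + 4(10) = 20 + 40 = 60°C
Mismatches (positions where the bases are not complementary): 1 (at position 11)
Effective Tm = 60 − 1×6 = 60 − 6 = 54°C

54°C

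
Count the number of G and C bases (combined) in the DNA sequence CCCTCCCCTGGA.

Scanning the sequence gives A=1, C=7, T=2, G=2.
G+C = 2 + 7 = 9

9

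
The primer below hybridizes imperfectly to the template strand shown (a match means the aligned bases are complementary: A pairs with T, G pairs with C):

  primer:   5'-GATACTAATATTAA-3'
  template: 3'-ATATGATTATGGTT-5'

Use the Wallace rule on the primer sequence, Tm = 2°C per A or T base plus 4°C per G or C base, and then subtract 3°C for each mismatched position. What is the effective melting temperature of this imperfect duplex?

23°C

Primer base counts: A=7, T=5, G=1, C=1 → A+T=12, G+C=2
Perfect-match Tm = 2(12) + 4(2) = 24 + 8 = 32°C
Mismatches (positions where the bases are not complementary): 3 (at positions 1, 11, 12)
Effective Tm = 32 − 3×3 = 32 − 9 = 23°C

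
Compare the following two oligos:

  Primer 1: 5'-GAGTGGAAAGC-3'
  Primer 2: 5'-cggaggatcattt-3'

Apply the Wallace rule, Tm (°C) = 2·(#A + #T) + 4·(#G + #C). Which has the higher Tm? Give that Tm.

Primer 1: A+T=5, G+C=6 → Tm = 2(5)+4(6) = 34°C
Primer 2: A+T=7, G+C=6 → Tm = 2(7)+4(6) = 38°C
34°C vs 38°C → primer 2 is higher.

Primer 2, 38°C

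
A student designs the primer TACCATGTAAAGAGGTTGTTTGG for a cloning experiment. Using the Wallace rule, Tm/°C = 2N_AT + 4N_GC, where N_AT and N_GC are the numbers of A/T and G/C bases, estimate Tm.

Counting bases: T=8, A=6, G=7, C=2
A+T = 14, G+C = 9
Tm = 2(14) + 4(9) = 28 + 36 = 64°C

64°C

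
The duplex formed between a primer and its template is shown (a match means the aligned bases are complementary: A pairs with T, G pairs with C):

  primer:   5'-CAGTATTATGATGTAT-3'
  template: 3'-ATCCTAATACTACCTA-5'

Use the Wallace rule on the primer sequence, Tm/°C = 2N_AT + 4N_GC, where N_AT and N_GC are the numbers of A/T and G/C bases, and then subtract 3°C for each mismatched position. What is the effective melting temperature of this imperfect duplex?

Primer base counts: A=5, T=7, G=3, C=1 → A+T=12, G+C=4
Perfect-match Tm = 2(12) + 4(4) = 24 + 16 = 40°C
Mismatches (positions where the bases are not complementary): 3 (at positions 1, 4, 14)
Effective Tm = 40 − 3×3 = 40 − 9 = 31°C

31°C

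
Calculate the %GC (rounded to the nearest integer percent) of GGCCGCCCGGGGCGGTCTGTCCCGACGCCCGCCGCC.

G=14, C=18, A=1, T=3
G+C = 14 + 18 = 32 out of 36 bases
%GC = 32/36 × 100 = 88.89% ≈ 89%

89%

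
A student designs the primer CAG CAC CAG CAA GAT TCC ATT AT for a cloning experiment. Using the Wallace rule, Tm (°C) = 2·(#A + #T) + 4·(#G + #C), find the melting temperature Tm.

Counting bases: T=5, G=3, A=8, C=7
A+T = 13, G+C = 10
Tm = 2×13 + 4×10 = 66°C

66°C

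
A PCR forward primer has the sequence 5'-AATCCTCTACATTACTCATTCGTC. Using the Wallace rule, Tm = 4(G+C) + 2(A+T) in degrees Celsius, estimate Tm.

Scanning the sequence gives A=6, C=8, G=1, T=9.
AT pairs contribute 15, GC pairs contribute 9.
Tm = 2(15) + 4(9) = 30 + 36 = 66°C

66°C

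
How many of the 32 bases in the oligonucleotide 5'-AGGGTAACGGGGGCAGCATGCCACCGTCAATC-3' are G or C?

G=11, T=4, C=9, A=8
Total G or C: 11 + 9 = 20

20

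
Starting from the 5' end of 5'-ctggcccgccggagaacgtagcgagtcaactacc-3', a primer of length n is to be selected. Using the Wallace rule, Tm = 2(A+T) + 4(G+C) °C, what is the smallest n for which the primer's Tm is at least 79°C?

First 22 bases: CTGGCCCGCCGGAGAACGTAGC → Tm = 76°C (< 79°C)
First 23 bases: CTGGCCCGCCGGAGAACGTAGCG → Tm = 80°C (≥ 79°C)
Since every base adds ≥2°C, Tm only increases with n, so the threshold is first crossed at n = 23.

n = 23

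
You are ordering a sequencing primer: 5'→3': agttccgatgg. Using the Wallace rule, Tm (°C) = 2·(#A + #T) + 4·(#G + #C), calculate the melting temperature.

34°C

Counting bases: C=2, T=3, G=4, A=2
A+T = 5, G+C = 6
Tm = 4·6 + 2·5 = 24 + 10 = 34°C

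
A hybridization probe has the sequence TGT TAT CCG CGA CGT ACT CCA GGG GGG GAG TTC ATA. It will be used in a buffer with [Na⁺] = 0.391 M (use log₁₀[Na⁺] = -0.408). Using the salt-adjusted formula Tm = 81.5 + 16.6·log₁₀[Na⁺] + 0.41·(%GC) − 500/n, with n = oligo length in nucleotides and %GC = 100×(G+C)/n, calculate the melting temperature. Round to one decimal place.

83.6°C

Length n = 36. C=8, G=12, A=7, T=9
G+C = 20, so %GC = 20/36 × 100 = 55.556%
Salt term: 16.6 × (-0.408) = -6.773
GC term: 0.41 × 55.556 = 22.778; length term: −500/36 = −13.889
Tm = 81.5 + (-6.773) + 22.778 − 13.889 = 83.616 → 83.6°C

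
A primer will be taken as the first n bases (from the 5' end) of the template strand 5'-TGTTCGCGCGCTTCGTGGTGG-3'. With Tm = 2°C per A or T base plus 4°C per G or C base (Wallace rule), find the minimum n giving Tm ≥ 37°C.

n = 11

First 10 bases: TGTTCGCGCG → Tm = 34°C (< 37°C)
First 11 bases: TGTTCGCGCGC → Tm = 38°C (≥ 37°C)
Each additional base adds 2°C (A/T) or 4°C (G/C), so Tm is non-decreasing in n; n = 11 is the first length to reach 37°C.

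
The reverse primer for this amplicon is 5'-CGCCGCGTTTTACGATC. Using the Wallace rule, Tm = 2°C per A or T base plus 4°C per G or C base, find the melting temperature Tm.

Scanning the sequence gives C=6, T=5, A=2, G=4.
AT pairs contribute 7, GC pairs contribute 10.
Tm = 2(7) + 4(10) = 14 + 40 = 54°C

54°C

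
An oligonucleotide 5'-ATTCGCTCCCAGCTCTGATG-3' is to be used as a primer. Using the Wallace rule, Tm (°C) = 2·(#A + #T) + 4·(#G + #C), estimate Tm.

Scanning the sequence gives T=6, C=7, A=3, G=4.
A+T = 9, G+C = 11
Tm = 4·11 + 2·9 = 44 + 18 = 62°C

62°C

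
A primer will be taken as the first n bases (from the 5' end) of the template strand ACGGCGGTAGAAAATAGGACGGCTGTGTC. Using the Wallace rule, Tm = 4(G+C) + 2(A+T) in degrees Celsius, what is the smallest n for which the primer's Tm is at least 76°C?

First 24 bases: ACGGCGGTAGAAAATAGGACGGCT → Tm = 74°C (< 76°C)
First 25 bases: ACGGCGGTAGAAAATAGGACGGCTG → Tm = 78°C (≥ 76°C)
Since every base adds ≥2°C, Tm only increases with n, so the threshold is first crossed at n = 25.

n = 25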